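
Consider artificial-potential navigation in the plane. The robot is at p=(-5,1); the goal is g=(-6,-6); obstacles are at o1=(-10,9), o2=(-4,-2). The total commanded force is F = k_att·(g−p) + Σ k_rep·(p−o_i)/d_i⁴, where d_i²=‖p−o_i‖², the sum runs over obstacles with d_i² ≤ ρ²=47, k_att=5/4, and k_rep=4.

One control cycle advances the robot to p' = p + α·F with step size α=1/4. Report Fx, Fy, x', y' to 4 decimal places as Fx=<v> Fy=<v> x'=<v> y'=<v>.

Fx=-1.2900 Fy=-8.6300 x'=-5.3225 y'=-1.1575

F_att = 5/4·(g−p) = 5/4·(-1,-7) = (-1.2500,-8.7500)
o1: d²=89 > ρ²=47 → inactive
o2: d²=10 ≤ ρ²=47; F_rep = 4·(-1,3)/10² = (-0.0400,0.1200)
F = F_att + ΣF_rep = (-1.2900,-8.6300)
p' = p + 1/4·F = (-5.3225,-1.1575)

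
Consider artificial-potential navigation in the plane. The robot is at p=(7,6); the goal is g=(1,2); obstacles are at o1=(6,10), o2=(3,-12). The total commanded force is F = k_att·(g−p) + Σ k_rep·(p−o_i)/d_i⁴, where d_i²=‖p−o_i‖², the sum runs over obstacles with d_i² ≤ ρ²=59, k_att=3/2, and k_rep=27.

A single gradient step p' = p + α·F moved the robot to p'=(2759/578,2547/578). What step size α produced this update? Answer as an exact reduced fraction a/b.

α = 1/4

F_att = 3/2·(g−p) = 3/2·(-6,-4) = (-9.0000,-6.0000)
o1: d²=17 ≤ ρ²=59; F_rep = 27·(1,-4)/17² = (0.0934,-0.3737)
o2: d²=340 > ρ²=59 → inactive
F = F_att + ΣF_rep = (-8.9066,-6.3737)
Δp = p'−p = (-2.2266,-1.5934); α = Δx/Fx = (-1287/578) / (-2574/289) = 1/4
check: Δy/Fy = (-921/578) / (-1842/289) = 1/4 ✓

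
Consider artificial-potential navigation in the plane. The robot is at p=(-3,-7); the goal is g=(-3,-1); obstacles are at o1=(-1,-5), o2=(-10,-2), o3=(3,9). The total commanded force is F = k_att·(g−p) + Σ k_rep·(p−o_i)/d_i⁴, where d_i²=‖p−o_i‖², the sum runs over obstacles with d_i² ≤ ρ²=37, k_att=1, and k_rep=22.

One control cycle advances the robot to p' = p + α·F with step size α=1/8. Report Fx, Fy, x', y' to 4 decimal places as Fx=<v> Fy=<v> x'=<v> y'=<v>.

F_att = 1·(g−p) = 1·(0,6) = (0.0000,6.0000)
o1: d²=8 ≤ ρ²=37; F_rep = 22·(-2,-2)/8² = (-0.6875,-0.6875)
o2: d²=74 > ρ²=37 → inactive
o3: d²=292 > ρ²=37 → inactive
F = F_att + ΣF_rep = (-0.6875,5.3125)
p' = p + 1/8·F = (-3.0859,-6.3359)

Fx=-0.6875 Fy=5.3125 x'=-3.0859 y'=-6.3359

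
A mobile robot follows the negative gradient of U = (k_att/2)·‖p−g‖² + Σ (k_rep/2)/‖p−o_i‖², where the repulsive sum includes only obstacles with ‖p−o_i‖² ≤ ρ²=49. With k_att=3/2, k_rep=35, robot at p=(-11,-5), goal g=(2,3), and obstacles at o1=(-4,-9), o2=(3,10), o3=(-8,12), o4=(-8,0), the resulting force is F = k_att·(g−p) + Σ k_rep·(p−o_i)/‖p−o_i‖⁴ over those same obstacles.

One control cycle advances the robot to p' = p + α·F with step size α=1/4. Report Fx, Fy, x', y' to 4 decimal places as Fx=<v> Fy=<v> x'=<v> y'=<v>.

Fx=19.4092 Fy=11.8486 x'=-6.1477 y'=-2.0378

F_att = 3/2·(g−p) = 3/2·(13,8) = (19.5000,12.0000)
o1: d²=65 > ρ²=49 → inactive
o2: d²=421 > ρ²=49 → inactive
o3: d²=298 > ρ²=49 → inactive
o4: d²=34 ≤ ρ²=49; F_rep = 35·(-3,-5)/34² = (-0.0908,-0.1514)
F = F_att + ΣF_rep = (19.4092,11.8486)
p' = p + 1/4·F = (-6.1477,-2.0378)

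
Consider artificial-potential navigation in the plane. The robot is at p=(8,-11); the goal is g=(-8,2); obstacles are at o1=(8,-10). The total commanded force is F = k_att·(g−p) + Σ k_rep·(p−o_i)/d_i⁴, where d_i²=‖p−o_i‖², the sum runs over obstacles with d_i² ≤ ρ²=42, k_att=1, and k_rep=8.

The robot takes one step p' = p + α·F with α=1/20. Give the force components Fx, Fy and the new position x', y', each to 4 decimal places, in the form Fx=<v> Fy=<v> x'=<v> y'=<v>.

F_att = 1·(g−p) = 1·(-16,13) = (-16.0000,13.0000)
o1: d²=1 ≤ ρ²=42; F_rep = 8·(0,-1)/1² = (0.0000,-8.0000)
F = F_att + ΣF_rep = (-16.0000,5.0000)
p' = p + 1/20·F = (7.2000,-10.7500)

Fx=-16.0000 Fy=5.0000 x'=7.2000 y'=-10.7500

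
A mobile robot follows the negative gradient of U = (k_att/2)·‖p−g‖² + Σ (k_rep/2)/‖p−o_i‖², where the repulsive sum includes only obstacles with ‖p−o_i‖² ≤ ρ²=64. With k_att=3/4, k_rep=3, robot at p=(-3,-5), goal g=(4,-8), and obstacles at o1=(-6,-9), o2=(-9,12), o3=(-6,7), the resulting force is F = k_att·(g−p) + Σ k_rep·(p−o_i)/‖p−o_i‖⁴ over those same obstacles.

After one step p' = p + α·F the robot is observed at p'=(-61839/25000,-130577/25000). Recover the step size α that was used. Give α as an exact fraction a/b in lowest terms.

F_att = 3/4·(g−p) = 3/4·(7,-3) = (5.2500,-2.2500)
o1: d²=25 ≤ ρ²=64; F_rep = 3·(3,4)/25² = (0.0144,0.0192)
o2: d²=325 > ρ²=64 → inactive
o3: d²=153 > ρ²=64 → inactive
F = F_att + ΣF_rep = (5.2644,-2.2308)
Δp = p'−p = (0.5264,-0.2231); α = Δx/Fx = (13161/25000) / (13161/2500) = 1/10
check: Δy/Fy = (-5577/25000) / (-5577/2500) = 1/10 ✓

α = 1/10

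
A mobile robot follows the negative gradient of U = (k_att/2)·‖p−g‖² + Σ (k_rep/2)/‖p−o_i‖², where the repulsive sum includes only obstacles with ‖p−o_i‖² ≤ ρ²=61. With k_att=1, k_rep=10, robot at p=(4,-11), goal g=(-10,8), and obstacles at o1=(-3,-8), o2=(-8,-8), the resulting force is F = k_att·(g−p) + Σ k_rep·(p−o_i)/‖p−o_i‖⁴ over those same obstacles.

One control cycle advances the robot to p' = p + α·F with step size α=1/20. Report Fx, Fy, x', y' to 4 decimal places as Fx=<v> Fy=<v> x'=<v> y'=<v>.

Fx=-13.9792 Fy=18.9911 x'=3.3010 y'=-10.0504

F_att = 1·(g−p) = 1·(-14,19) = (-14.0000,19.0000)
o1: d²=58 ≤ ρ²=61; F_rep = 10·(7,-3)/58² = (0.0208,-0.0089)
o2: d²=153 > ρ²=61 → inactive
F = F_att + ΣF_rep = (-13.9792,18.9911)
p' = p + 1/20·F = (3.3010,-10.0504)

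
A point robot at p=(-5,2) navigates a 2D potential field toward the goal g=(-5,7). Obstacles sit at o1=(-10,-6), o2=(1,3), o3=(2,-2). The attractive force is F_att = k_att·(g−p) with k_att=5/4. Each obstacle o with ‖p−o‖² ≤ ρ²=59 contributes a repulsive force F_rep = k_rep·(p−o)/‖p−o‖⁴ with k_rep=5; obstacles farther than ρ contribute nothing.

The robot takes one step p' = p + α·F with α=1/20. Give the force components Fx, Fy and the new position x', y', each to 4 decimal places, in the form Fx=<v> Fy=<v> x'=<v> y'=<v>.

F_att = 5/4·(g−p) = 5/4·(0,5) = (0.0000,6.2500)
o1: d²=89 > ρ²=59 → inactive
o2: d²=37 ≤ ρ²=59; F_rep = 5·(-6,-1)/37² = (-0.0219,-0.0037)
o3: d²=65 > ρ²=59 → inactive
F = F_att + ΣF_rep = (-0.0219,6.2463)
p' = p + 1/20·F = (-5.0011,2.3123)

Fx=-0.0219 Fy=6.2463 x'=-5.0011 y'=2.3123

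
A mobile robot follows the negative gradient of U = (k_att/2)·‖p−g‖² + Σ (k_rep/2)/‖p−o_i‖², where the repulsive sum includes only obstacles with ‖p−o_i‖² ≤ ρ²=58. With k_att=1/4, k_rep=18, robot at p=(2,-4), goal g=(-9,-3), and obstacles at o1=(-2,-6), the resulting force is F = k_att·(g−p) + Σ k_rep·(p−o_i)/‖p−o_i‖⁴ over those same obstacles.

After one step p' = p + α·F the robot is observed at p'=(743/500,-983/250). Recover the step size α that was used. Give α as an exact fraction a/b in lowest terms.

α = 1/5

F_att = 1/4·(g−p) = 1/4·(-11,1) = (-2.7500,0.2500)
o1: d²=20 ≤ ρ²=58; F_rep = 18·(4,2)/20² = (0.1800,0.0900)
F = F_att + ΣF_rep = (-2.5700,0.3400)
Δp = p'−p = (-0.5140,0.0680); α = Δx/Fx = (-257/500) / (-257/100) = 1/5
check: Δy/Fy = (17/250) / (17/50) = 1/5 ✓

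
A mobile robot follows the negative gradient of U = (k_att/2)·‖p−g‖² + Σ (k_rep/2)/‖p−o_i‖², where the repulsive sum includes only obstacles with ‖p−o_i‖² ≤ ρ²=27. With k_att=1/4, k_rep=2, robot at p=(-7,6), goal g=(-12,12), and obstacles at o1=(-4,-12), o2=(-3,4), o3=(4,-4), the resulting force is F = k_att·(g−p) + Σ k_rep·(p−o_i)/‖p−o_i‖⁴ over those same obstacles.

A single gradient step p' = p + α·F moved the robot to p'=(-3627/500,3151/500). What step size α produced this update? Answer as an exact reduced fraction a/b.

F_att = 1/4·(g−p) = 1/4·(-5,6) = (-1.2500,1.5000)
o1: d²=333 > ρ²=27 → inactive
o2: d²=20 ≤ ρ²=27; F_rep = 2·(-4,2)/20² = (-0.0200,0.0100)
o3: d²=221 > ρ²=27 → inactive
F = F_att + ΣF_rep = (-1.2700,1.5100)
Δp = p'−p = (-0.2540,0.3020); α = Δx/Fx = (-127/500) / (-127/100) = 1/5
check: Δy/Fy = (151/500) / (151/100) = 1/5 ✓

α = 1/5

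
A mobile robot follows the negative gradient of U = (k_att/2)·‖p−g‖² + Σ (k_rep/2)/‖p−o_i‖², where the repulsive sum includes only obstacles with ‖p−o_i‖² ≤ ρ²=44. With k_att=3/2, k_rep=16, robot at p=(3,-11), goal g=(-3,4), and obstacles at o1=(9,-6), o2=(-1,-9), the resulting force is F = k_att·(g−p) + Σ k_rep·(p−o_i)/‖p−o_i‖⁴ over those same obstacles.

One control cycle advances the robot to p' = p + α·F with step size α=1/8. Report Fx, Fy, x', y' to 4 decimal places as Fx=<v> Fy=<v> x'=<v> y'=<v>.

F_att = 3/2·(g−p) = 3/2·(-6,15) = (-9.0000,22.5000)
o1: d²=61 > ρ²=44 → inactive
o2: d²=20 ≤ ρ²=44; F_rep = 16·(4,-2)/20² = (0.1600,-0.0800)
F = F_att + ΣF_rep = (-8.8400,22.4200)
p' = p + 1/8·F = (1.8950,-8.1975)

Fx=-8.8400 Fy=22.4200 x'=1.8950 y'=-8.1975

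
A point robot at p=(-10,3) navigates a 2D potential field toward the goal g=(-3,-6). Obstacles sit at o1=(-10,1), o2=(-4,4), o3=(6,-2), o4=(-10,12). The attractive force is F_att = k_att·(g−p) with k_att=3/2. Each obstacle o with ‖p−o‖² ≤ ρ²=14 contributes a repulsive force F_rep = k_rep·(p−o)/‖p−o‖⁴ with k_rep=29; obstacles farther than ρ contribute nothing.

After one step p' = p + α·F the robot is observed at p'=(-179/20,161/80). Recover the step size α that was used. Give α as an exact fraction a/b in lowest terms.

F_att = 3/2·(g−p) = 3/2·(7,-9) = (10.5000,-13.5000)
o1: d²=4 ≤ ρ²=14; F_rep = 29·(0,2)/4² = (0.0000,3.6250)
o2: d²=37 > ρ²=14 → inactive
o3: d²=281 > ρ²=14 → inactive
o4: d²=81 > ρ²=14 → inactive
F = F_att + ΣF_rep = (10.5000,-9.8750)
Δp = p'−p = (1.0500,-0.9875); α = Δx/Fx = (21/20) / (21/2) = 1/10
check: Δy/Fy = (-79/80) / (-79/8) = 1/10 ✓

α = 1/10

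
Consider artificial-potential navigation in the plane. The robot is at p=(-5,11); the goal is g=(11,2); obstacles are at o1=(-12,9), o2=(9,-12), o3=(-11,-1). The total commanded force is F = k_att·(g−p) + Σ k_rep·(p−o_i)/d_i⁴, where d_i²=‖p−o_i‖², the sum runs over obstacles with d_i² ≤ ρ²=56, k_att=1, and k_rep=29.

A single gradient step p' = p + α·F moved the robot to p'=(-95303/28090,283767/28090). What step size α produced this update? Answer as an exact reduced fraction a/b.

F_att = 1·(g−p) = 1·(16,-9) = (16.0000,-9.0000)
o1: d²=53 ≤ ρ²=56; F_rep = 29·(7,2)/53² = (0.0723,0.0206)
o2: d²=725 > ρ²=56 → inactive
o3: d²=180 > ρ²=56 → inactive
F = F_att + ΣF_rep = (16.0723,-8.9794)
Δp = p'−p = (1.6072,-0.8979); α = Δx/Fx = (45147/28090) / (45147/2809) = 1/10
check: Δy/Fy = (-25223/28090) / (-25223/2809) = 1/10 ✓

α = 1/10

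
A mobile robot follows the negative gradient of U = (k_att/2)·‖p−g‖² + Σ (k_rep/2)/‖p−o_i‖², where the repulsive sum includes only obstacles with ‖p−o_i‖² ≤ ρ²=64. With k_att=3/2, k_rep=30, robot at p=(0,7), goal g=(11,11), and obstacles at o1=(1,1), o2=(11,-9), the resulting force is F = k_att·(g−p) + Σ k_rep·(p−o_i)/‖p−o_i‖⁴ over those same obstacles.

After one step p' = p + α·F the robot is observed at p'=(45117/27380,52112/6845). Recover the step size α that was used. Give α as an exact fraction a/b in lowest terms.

F_att = 3/2·(g−p) = 3/2·(11,4) = (16.5000,6.0000)
o1: d²=37 ≤ ρ²=64; F_rep = 30·(-1,6)/37² = (-0.0219,0.1315)
o2: d²=377 > ρ²=64 → inactive
F = F_att + ΣF_rep = (16.4781,6.1315)
Δp = p'−p = (1.6478,0.6131); α = Δx/Fx = (45117/27380) / (45117/2738) = 1/10
check: Δy/Fy = (4197/6845) / (8394/1369) = 1/10 ✓

α = 1/10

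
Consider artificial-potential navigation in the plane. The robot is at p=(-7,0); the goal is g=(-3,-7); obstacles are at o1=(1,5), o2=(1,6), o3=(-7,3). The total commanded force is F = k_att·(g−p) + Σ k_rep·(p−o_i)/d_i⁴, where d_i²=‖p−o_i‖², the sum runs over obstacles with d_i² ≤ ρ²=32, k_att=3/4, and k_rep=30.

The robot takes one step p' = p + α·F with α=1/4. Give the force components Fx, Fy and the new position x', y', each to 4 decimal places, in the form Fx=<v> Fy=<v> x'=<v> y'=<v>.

F_att = 3/4·(g−p) = 3/4·(4,-7) = (3.0000,-5.2500)
o1: d²=89 > ρ²=32 → inactive
o2: d²=100 > ρ²=32 → inactive
o3: d²=9 ≤ ρ²=32; F_rep = 30·(0,-3)/9² = (0.0000,-1.1111)
F = F_att + ΣF_rep = (3.0000,-6.3611)
p' = p + 1/4·F = (-6.2500,-1.5903)

Fx=3.0000 Fy=-6.3611 x'=-6.2500 y'=-1.5903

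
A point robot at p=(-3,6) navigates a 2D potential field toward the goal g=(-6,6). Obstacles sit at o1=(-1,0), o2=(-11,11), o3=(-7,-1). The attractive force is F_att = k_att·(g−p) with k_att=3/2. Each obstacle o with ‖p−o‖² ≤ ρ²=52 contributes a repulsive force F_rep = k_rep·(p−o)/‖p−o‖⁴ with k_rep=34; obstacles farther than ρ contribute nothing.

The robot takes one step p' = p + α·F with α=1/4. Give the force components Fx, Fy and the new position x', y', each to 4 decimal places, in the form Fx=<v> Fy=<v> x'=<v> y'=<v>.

Fx=-4.5425 Fy=0.1275 x'=-4.1356 y'=6.0319

F_att = 3/2·(g−p) = 3/2·(-3,0) = (-4.5000,0.0000)
o1: d²=40 ≤ ρ²=52; F_rep = 34·(-2,6)/40² = (-0.0425,0.1275)
o2: d²=89 > ρ²=52 → inactive
o3: d²=65 > ρ²=52 → inactive
F = F_att + ΣF_rep = (-4.5425,0.1275)
p' = p + 1/4·F = (-4.1356,6.0319)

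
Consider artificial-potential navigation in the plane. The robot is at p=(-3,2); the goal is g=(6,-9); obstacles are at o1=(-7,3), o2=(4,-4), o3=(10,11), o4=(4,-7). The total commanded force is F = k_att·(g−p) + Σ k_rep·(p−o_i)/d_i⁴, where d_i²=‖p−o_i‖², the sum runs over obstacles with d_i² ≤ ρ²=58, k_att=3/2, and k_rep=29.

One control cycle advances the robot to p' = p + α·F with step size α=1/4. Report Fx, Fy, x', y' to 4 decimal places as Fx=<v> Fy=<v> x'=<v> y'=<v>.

Fx=13.9014 Fy=-16.6003 x'=0.4753 y'=-2.1501

F_att = 3/2·(g−p) = 3/2·(9,-11) = (13.5000,-16.5000)
o1: d²=17 ≤ ρ²=58; F_rep = 29·(4,-1)/17² = (0.4014,-0.1003)
o2: d²=85 > ρ²=58 → inactive
o3: d²=250 > ρ²=58 → inactive
o4: d²=130 > ρ²=58 → inactive
F = F_att + ΣF_rep = (13.9014,-16.6003)
p' = p + 1/4·F = (0.4753,-2.1501)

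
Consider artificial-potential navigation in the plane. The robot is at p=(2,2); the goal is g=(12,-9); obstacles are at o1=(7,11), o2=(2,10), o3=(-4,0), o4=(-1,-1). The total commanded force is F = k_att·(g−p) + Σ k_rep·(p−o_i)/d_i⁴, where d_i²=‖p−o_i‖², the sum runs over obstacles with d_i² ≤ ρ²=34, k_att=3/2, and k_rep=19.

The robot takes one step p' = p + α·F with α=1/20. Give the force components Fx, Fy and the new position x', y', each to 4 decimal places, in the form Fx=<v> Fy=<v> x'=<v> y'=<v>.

Fx=15.1759 Fy=-16.3241 x'=2.7588 y'=1.1838

F_att = 3/2·(g−p) = 3/2·(10,-11) = (15.0000,-16.5000)
o1: d²=106 > ρ²=34 → inactive
o2: d²=64 > ρ²=34 → inactive
o3: d²=40 > ρ²=34 → inactive
o4: d²=18 ≤ ρ²=34; F_rep = 19·(3,3)/18² = (0.1759,0.1759)
F = F_att + ΣF_rep = (15.1759,-16.3241)
p' = p + 1/20·F = (2.7588,1.1838)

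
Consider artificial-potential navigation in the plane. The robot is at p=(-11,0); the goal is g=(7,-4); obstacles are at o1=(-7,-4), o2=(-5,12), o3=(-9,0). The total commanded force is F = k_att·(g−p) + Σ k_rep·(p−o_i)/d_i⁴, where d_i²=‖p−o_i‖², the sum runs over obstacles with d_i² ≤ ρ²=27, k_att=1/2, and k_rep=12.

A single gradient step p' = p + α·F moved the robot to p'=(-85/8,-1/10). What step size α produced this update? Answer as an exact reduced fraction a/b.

F_att = 1/2·(g−p) = 1/2·(18,-4) = (9.0000,-2.0000)
o1: d²=32 > ρ²=27 → inactive
o2: d²=180 > ρ²=27 → inactive
o3: d²=4 ≤ ρ²=27; F_rep = 12·(-2,0)/4² = (-1.5000,0.0000)
F = F_att + ΣF_rep = (7.5000,-2.0000)
Δp = p'−p = (0.3750,-0.1000); α = Δx/Fx = (3/8) / (15/2) = 1/20
check: Δy/Fy = (-1/10) / (-2) = 1/20 ✓

α = 1/20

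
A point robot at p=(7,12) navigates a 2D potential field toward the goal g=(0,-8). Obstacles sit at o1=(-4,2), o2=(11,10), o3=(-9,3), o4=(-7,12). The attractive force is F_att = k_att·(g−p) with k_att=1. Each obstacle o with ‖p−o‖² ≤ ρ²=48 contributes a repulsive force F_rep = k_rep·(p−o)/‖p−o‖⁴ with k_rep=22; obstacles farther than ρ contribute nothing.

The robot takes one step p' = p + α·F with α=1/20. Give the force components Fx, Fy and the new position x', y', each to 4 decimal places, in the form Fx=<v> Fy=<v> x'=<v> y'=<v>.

Fx=-7.2200 Fy=-19.8900 x'=6.6390 y'=11.0055

F_att = 1·(g−p) = 1·(-7,-20) = (-7.0000,-20.0000)
o1: d²=221 > ρ²=48 → inactive
o2: d²=20 ≤ ρ²=48; F_rep = 22·(-4,2)/20² = (-0.2200,0.1100)
o3: d²=337 > ρ²=48 → inactive
o4: d²=196 > ρ²=48 → inactive
F = F_att + ΣF_rep = (-7.2200,-19.8900)
p' = p + 1/20·F = (6.6390,11.0055)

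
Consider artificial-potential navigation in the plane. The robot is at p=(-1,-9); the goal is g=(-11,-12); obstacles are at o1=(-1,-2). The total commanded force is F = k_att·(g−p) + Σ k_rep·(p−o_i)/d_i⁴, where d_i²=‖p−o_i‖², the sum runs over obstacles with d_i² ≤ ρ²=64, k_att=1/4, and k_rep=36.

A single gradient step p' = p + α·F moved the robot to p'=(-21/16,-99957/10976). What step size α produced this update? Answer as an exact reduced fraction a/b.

F_att = 1/4·(g−p) = 1/4·(-10,-3) = (-2.5000,-0.7500)
o1: d²=49 ≤ ρ²=64; F_rep = 36·(0,-7)/49² = (0.0000,-0.1050)
F = F_att + ΣF_rep = (-2.5000,-0.8550)
Δp = p'−p = (-0.3125,-0.1069); α = Δx/Fx = (-5/16) / (-5/2) = 1/8
check: Δy/Fy = (-1173/10976) / (-1173/1372) = 1/8 ✓

α = 1/8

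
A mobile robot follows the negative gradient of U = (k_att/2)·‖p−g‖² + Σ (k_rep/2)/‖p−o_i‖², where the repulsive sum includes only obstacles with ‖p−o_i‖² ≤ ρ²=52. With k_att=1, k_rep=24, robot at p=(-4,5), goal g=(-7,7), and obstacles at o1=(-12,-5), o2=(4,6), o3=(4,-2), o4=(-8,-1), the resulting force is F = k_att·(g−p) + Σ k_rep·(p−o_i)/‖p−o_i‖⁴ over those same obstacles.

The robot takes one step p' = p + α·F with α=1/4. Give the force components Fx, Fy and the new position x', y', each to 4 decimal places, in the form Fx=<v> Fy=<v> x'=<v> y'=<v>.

Fx=-2.9645 Fy=2.0533 x'=-4.7411 y'=5.5133

F_att = 1·(g−p) = 1·(-3,2) = (-3.0000,2.0000)
o1: d²=164 > ρ²=52 → inactive
o2: d²=65 > ρ²=52 → inactive
o3: d²=113 > ρ²=52 → inactive
o4: d²=52 ≤ ρ²=52; F_rep = 24·(4,6)/52² = (0.0355,0.0533)
F = F_att + ΣF_rep = (-2.9645,2.0533)
p' = p + 1/4·F = (-4.7411,5.5133)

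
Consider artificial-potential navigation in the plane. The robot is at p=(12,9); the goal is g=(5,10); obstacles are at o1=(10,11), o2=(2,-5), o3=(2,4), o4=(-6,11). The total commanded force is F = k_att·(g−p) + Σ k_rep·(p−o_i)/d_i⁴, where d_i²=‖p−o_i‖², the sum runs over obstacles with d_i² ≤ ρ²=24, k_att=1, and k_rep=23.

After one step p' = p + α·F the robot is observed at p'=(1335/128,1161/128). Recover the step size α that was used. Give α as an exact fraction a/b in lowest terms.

F_att = 1·(g−p) = 1·(-7,1) = (-7.0000,1.0000)
o1: d²=8 ≤ ρ²=24; F_rep = 23·(2,-2)/8² = (0.7188,-0.7188)
o2: d²=296 > ρ²=24 → inactive
o3: d²=125 > ρ²=24 → inactive
o4: d²=328 > ρ²=24 → inactive
F = F_att + ΣF_rep = (-6.2812,0.2812)
Δp = p'−p = (-1.5703,0.0703); α = Δx/Fx = (-201/128) / (-201/32) = 1/4
check: Δy/Fy = (9/128) / (9/32) = 1/4 ✓

α = 1/4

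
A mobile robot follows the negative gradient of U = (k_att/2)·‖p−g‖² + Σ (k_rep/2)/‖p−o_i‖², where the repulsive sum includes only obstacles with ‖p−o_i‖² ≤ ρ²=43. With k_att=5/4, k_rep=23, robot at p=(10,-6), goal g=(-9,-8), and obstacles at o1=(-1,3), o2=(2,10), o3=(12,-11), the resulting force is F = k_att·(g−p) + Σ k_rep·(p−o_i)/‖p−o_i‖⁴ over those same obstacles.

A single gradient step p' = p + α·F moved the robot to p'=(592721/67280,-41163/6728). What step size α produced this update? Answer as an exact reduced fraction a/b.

F_att = 5/4·(g−p) = 5/4·(-19,-2) = (-23.7500,-2.5000)
o1: d²=202 > ρ²=43 → inactive
o2: d²=320 > ρ²=43 → inactive
o3: d²=29 ≤ ρ²=43; F_rep = 23·(-2,5)/29² = (-0.0547,0.1367)
F = F_att + ΣF_rep = (-23.8047,-2.3633)
Δp = p'−p = (-1.1902,-0.1182); α = Δx/Fx = (-80079/67280) / (-80079/3364) = 1/20
check: Δy/Fy = (-795/6728) / (-3975/1682) = 1/20 ✓

α = 1/20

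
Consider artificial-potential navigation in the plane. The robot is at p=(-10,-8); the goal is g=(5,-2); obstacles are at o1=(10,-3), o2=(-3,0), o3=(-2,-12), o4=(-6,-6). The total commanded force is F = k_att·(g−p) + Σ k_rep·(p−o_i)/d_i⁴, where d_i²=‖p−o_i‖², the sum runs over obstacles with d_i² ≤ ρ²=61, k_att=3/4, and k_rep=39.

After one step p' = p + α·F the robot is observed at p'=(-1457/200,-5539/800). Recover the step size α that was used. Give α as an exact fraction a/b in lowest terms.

F_att = 3/4·(g−p) = 3/4·(15,6) = (11.2500,4.5000)
o1: d²=425 > ρ²=61 → inactive
o2: d²=113 > ρ²=61 → inactive
o3: d²=80 > ρ²=61 → inactive
o4: d²=20 ≤ ρ²=61; F_rep = 39·(-4,-2)/20² = (-0.3900,-0.1950)
F = F_att + ΣF_rep = (10.8600,4.3050)
Δp = p'−p = (2.7150,1.0762); α = Δx/Fx = (543/200) / (543/50) = 1/4
check: Δy/Fy = (861/800) / (861/200) = 1/4 ✓

α = 1/4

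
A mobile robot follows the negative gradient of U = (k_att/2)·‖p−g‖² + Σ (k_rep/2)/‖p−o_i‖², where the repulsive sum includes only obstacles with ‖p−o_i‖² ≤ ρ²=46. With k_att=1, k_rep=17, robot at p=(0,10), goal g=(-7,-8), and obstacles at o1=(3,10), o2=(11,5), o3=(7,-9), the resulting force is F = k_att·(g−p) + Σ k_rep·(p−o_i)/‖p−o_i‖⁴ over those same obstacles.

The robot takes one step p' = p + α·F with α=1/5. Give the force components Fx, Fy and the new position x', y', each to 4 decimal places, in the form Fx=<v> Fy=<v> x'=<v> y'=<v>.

F_att = 1·(g−p) = 1·(-7,-18) = (-7.0000,-18.0000)
o1: d²=9 ≤ ρ²=46; F_rep = 17·(-3,0)/9² = (-0.6296,0.0000)
o2: d²=146 > ρ²=46 → inactive
o3: d²=410 > ρ²=46 → inactive
F = F_att + ΣF_rep = (-7.6296,-18.0000)
p' = p + 1/5·F = (-1.5259,6.4000)

Fx=-7.6296 Fy=-18.0000 x'=-1.5259 y'=6.4000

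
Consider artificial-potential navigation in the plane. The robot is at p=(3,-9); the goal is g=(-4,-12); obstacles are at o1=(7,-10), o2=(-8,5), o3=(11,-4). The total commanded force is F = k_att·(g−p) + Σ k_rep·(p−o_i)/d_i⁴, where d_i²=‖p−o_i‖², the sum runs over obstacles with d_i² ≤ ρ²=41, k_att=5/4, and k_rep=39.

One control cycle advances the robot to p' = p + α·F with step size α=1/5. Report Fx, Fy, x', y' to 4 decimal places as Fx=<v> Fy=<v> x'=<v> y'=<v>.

Fx=-9.2898 Fy=-3.6151 x'=1.1420 y'=-9.7230

F_att = 5/4·(g−p) = 5/4·(-7,-3) = (-8.7500,-3.7500)
o1: d²=17 ≤ ρ²=41; F_rep = 39·(-4,1)/17² = (-0.5398,0.1349)
o2: d²=317 > ρ²=41 → inactive
o3: d²=89 > ρ²=41 → inactive
F = F_att + ΣF_rep = (-9.2898,-3.6151)
p' = p + 1/5·F = (1.1420,-9.7230)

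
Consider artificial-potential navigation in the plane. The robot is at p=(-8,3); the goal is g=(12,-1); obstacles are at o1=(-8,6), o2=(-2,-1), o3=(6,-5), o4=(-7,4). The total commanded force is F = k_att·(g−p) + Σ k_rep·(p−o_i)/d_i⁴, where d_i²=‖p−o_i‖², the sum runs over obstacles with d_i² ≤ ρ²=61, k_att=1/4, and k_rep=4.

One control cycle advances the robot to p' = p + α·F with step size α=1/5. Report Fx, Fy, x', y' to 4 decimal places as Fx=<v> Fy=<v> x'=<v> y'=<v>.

Fx=3.9911 Fy=-2.1422 x'=-7.2018 y'=2.5716

F_att = 1/4·(g−p) = 1/4·(20,-4) = (5.0000,-1.0000)
o1: d²=9 ≤ ρ²=61; F_rep = 4·(0,-3)/9² = (0.0000,-0.1481)
o2: d²=52 ≤ ρ²=61; F_rep = 4·(-6,4)/52² = (-0.0089,0.0059)
o3: d²=260 > ρ²=61 → inactive
o4: d²=2 ≤ ρ²=61; F_rep = 4·(-1,-1)/2² = (-1.0000,-1.0000)
F = F_att + ΣF_rep = (3.9911,-2.1422)
p' = p + 1/5·F = (-7.2018,2.5716)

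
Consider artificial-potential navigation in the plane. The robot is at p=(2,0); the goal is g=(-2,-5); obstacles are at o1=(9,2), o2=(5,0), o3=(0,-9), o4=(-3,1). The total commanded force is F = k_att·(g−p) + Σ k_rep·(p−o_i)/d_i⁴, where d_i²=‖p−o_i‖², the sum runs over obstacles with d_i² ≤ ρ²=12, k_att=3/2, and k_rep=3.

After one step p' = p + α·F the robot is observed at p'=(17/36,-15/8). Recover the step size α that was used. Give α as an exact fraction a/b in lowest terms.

α = 1/4

F_att = 3/2·(g−p) = 3/2·(-4,-5) = (-6.0000,-7.5000)
o1: d²=53 > ρ²=12 → inactive
o2: d²=9 ≤ ρ²=12; F_rep = 3·(-3,0)/9² = (-0.1111,0.0000)
o3: d²=85 > ρ²=12 → inactive
o4: d²=26 > ρ²=12 → inactive
F = F_att + ΣF_rep = (-6.1111,-7.5000)
Δp = p'−p = (-1.5278,-1.8750); α = Δx/Fx = (-55/36) / (-55/9) = 1/4
check: Δy/Fy = (-15/8) / (-15/2) = 1/4 ✓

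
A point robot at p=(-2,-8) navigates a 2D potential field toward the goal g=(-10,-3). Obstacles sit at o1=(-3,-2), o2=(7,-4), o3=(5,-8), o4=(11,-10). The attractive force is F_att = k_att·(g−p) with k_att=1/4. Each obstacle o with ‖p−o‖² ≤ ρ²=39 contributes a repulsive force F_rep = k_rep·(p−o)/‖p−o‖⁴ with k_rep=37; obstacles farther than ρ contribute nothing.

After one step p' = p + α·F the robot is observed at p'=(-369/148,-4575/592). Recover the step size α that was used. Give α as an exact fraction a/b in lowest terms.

F_att = 1/4·(g−p) = 1/4·(-8,5) = (-2.0000,1.2500)
o1: d²=37 ≤ ρ²=39; F_rep = 37·(1,-6)/37² = (0.0270,-0.1622)
o2: d²=97 > ρ²=39 → inactive
o3: d²=49 > ρ²=39 → inactive
o4: d²=173 > ρ²=39 → inactive
F = F_att + ΣF_rep = (-1.9730,1.0878)
Δp = p'−p = (-0.4932,0.2720); α = Δx/Fx = (-73/148) / (-73/37) = 1/4
check: Δy/Fy = (161/592) / (161/148) = 1/4 ✓

α = 1/4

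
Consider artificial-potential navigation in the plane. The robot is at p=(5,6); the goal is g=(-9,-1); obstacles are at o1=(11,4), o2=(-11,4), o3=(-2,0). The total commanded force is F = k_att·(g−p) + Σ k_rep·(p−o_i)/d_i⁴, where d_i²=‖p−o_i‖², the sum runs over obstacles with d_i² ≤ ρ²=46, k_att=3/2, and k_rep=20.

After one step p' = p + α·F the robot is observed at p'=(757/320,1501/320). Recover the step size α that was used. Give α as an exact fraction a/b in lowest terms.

α = 1/8

F_att = 3/2·(g−p) = 3/2·(-14,-7) = (-21.0000,-10.5000)
o1: d²=40 ≤ ρ²=46; F_rep = 20·(-6,2)/40² = (-0.0750,0.0250)
o2: d²=260 > ρ²=46 → inactive
o3: d²=85 > ρ²=46 → inactive
F = F_att + ΣF_rep = (-21.0750,-10.4750)
Δp = p'−p = (-2.6344,-1.3094); α = Δx/Fx = (-843/320) / (-843/40) = 1/8
check: Δy/Fy = (-419/320) / (-419/40) = 1/8 ✓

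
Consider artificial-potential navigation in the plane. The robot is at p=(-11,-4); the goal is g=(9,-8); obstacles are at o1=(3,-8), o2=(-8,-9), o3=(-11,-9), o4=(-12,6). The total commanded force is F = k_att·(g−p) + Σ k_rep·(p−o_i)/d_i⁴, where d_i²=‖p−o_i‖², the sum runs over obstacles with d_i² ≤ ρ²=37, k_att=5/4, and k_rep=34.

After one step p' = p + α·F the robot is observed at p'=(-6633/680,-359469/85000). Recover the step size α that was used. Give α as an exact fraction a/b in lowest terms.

α = 1/20

F_att = 5/4·(g−p) = 5/4·(20,-4) = (25.0000,-5.0000)
o1: d²=212 > ρ²=37 → inactive
o2: d²=34 ≤ ρ²=37; F_rep = 34·(-3,5)/34² = (-0.0882,0.1471)
o3: d²=25 ≤ ρ²=37; F_rep = 34·(0,5)/25² = (0.0000,0.2720)
o4: d²=101 > ρ²=37 → inactive
F = F_att + ΣF_rep = (24.9118,-4.5809)
Δp = p'−p = (1.2456,-0.2290); α = Δx/Fx = (847/680) / (847/34) = 1/20
check: Δy/Fy = (-19469/85000) / (-19469/4250) = 1/20 ✓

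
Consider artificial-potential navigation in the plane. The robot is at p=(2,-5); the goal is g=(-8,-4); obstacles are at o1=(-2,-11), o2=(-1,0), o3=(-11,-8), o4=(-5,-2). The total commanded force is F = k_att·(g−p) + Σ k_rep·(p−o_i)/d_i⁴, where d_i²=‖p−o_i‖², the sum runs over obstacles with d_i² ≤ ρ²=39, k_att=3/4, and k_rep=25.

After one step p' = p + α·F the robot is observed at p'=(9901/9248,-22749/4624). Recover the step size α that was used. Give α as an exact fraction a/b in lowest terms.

F_att = 3/4·(g−p) = 3/4·(-10,1) = (-7.5000,0.7500)
o1: d²=52 > ρ²=39 → inactive
o2: d²=34 ≤ ρ²=39; F_rep = 25·(3,-5)/34² = (0.0649,-0.1081)
o3: d²=178 > ρ²=39 → inactive
o4: d²=58 > ρ²=39 → inactive
F = F_att + ΣF_rep = (-7.4351,0.6419)
Δp = p'−p = (-0.9294,0.0802); α = Δx/Fx = (-8595/9248) / (-8595/1156) = 1/8
check: Δy/Fy = (371/4624) / (371/578) = 1/8 ✓

α = 1/8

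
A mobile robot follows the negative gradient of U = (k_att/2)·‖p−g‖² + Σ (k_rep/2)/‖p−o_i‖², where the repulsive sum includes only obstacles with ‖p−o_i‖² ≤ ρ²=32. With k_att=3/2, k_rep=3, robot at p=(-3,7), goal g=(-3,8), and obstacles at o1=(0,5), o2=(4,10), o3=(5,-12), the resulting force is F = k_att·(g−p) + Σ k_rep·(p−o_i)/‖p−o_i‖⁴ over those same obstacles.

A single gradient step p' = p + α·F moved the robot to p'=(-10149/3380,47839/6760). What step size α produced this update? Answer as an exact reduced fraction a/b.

α = 1/20

F_att = 3/2·(g−p) = 3/2·(0,1) = (0.0000,1.5000)
o1: d²=13 ≤ ρ²=32; F_rep = 3·(-3,2)/13² = (-0.0533,0.0355)
o2: d²=58 > ρ²=32 → inactive
o3: d²=425 > ρ²=32 → inactive
F = F_att + ΣF_rep = (-0.0533,1.5355)
Δp = p'−p = (-0.0027,0.0768); α = Δx/Fx = (-9/3380) / (-9/169) = 1/20
check: Δy/Fy = (519/6760) / (519/338) = 1/20 ✓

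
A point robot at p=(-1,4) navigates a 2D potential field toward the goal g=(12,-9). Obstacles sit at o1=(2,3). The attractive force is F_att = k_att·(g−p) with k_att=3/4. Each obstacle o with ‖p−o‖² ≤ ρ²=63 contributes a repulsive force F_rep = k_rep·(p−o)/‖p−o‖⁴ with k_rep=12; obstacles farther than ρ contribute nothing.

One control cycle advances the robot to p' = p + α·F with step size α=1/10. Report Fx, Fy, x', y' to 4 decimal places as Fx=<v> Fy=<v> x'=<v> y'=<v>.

Fx=9.3900 Fy=-9.6300 x'=-0.0610 y'=3.0370

F_att = 3/4·(g−p) = 3/4·(13,-13) = (9.7500,-9.7500)
o1: d²=10 ≤ ρ²=63; F_rep = 12·(-3,1)/10² = (-0.3600,0.1200)
F = F_att + ΣF_rep = (9.3900,-9.6300)
p' = p + 1/10·F = (-0.0610,3.0370)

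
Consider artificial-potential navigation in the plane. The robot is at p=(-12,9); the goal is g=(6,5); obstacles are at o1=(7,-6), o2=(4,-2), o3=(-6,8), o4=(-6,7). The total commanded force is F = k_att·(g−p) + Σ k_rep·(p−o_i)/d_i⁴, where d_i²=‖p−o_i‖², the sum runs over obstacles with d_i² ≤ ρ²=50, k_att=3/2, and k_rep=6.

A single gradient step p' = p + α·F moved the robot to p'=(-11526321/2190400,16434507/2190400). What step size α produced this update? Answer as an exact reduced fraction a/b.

α = 1/4

F_att = 3/2·(g−p) = 3/2·(18,-4) = (27.0000,-6.0000)
o1: d²=586 > ρ²=50 → inactive
o2: d²=377 > ρ²=50 → inactive
o3: d²=37 ≤ ρ²=50; F_rep = 6·(-6,1)/37² = (-0.0263,0.0044)
o4: d²=40 ≤ ρ²=50; F_rep = 6·(-6,2)/40² = (-0.0225,0.0075)
F = F_att + ΣF_rep = (26.9512,-5.9881)
Δp = p'−p = (6.7378,-1.4970); α = Δx/Fx = (14758479/2190400) / (14758479/547600) = 1/4
check: Δy/Fy = (-3279093/2190400) / (-3279093/547600) = 1/4 ✓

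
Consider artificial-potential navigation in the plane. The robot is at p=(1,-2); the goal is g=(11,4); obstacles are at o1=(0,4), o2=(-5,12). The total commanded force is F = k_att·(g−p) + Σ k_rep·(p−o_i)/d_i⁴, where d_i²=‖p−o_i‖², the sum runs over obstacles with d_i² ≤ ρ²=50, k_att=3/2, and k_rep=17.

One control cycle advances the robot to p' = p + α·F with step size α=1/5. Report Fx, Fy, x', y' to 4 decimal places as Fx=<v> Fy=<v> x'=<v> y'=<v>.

Fx=15.0124 Fy=8.9255 x'=4.0025 y'=-0.2149

F_att = 3/2·(g−p) = 3/2·(10,6) = (15.0000,9.0000)
o1: d²=37 ≤ ρ²=50; F_rep = 17·(1,-6)/37² = (0.0124,-0.0745)
o2: d²=232 > ρ²=50 → inactive
F = F_att + ΣF_rep = (15.0124,8.9255)
p' = p + 1/5·F = (4.0025,-0.2149)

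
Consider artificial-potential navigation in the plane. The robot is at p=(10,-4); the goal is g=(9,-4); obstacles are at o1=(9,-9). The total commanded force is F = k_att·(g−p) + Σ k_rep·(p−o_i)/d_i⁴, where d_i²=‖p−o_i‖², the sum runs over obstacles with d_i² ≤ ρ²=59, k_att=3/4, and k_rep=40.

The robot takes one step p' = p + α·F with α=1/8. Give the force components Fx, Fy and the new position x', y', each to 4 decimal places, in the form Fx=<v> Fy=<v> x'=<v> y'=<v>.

Fx=-0.6908 Fy=0.2959 x'=9.9136 y'=-3.9630

F_att = 3/4·(g−p) = 3/4·(-1,0) = (-0.7500,0.0000)
o1: d²=26 ≤ ρ²=59; F_rep = 40·(1,5)/26² = (0.0592,0.2959)
F = F_att + ΣF_rep = (-0.6908,0.2959)
p' = p + 1/8·F = (9.9136,-3.9630)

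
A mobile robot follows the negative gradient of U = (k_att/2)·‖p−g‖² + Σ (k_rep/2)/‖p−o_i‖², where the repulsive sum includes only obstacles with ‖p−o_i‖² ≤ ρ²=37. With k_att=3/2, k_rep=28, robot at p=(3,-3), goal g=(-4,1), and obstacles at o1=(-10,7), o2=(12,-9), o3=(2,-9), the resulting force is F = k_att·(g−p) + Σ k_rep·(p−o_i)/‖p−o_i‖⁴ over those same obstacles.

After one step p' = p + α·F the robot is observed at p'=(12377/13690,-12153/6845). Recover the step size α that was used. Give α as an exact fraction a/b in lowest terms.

α = 1/5

F_att = 3/2·(g−p) = 3/2·(-7,4) = (-10.5000,6.0000)
o1: d²=269 > ρ²=37 → inactive
o2: d²=117 > ρ²=37 → inactive
o3: d²=37 ≤ ρ²=37; F_rep = 28·(1,6)/37² = (0.0205,0.1227)
F = F_att + ΣF_rep = (-10.4795,6.1227)
Δp = p'−p = (-2.0959,1.2245); α = Δx/Fx = (-28693/13690) / (-28693/2738) = 1/5
check: Δy/Fy = (8382/6845) / (8382/1369) = 1/5 ✓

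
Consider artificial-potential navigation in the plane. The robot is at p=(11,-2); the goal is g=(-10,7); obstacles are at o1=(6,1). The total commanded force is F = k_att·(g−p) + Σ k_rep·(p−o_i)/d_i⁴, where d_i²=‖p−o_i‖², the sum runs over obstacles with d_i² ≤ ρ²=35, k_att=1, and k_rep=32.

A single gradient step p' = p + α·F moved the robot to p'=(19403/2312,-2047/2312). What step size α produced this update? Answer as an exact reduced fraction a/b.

α = 1/8

F_att = 1·(g−p) = 1·(-21,9) = (-21.0000,9.0000)
o1: d²=34 ≤ ρ²=35; F_rep = 32·(5,-3)/34² = (0.1384,-0.0830)
F = F_att + ΣF_rep = (-20.8616,8.9170)
Δp = p'−p = (-2.6077,1.1146); α = Δx/Fx = (-6029/2312) / (-6029/289) = 1/8
check: Δy/Fy = (2577/2312) / (2577/289) = 1/8 ✓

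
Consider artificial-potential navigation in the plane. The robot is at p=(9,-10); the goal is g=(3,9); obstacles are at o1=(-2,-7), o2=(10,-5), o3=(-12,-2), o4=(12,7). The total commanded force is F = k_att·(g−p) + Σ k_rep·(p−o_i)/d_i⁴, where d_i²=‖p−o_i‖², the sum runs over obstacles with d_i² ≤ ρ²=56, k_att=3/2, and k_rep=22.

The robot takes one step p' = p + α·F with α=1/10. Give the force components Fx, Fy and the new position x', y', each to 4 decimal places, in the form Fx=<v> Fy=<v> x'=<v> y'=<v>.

F_att = 3/2·(g−p) = 3/2·(-6,19) = (-9.0000,28.5000)
o1: d²=130 > ρ²=56 → inactive
o2: d²=26 ≤ ρ²=56; F_rep = 22·(-1,-5)/26² = (-0.0325,-0.1627)
o3: d²=505 > ρ²=56 → inactive
o4: d²=298 > ρ²=56 → inactive
F = F_att + ΣF_rep = (-9.0325,28.3373)
p' = p + 1/10·F = (8.0967,-7.1663)

Fx=-9.0325 Fy=28.3373 x'=8.0967 y'=-7.1663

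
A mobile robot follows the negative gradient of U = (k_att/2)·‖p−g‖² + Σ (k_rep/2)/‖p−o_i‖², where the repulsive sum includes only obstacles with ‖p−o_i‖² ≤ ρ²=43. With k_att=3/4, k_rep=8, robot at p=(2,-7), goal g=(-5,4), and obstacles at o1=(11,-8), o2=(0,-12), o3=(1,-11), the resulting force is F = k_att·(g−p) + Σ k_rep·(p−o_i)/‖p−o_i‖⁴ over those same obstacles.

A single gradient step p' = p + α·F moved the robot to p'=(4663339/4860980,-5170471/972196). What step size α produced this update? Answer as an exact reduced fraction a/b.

F_att = 3/4·(g−p) = 3/4·(-7,11) = (-5.2500,8.2500)
o1: d²=82 > ρ²=43 → inactive
o2: d²=29 ≤ ρ²=43; F_rep = 8·(2,5)/29² = (0.0190,0.0476)
o3: d²=17 ≤ ρ²=43; F_rep = 8·(1,4)/17² = (0.0277,0.1107)
F = F_att + ΣF_rep = (-5.2033,8.4083)
Δp = p'−p = (-1.0407,1.6817); α = Δx/Fx = (-5058621/4860980) / (-5058621/972196) = 1/5
check: Δy/Fy = (1634901/972196) / (8174505/972196) = 1/5 ✓

α = 1/5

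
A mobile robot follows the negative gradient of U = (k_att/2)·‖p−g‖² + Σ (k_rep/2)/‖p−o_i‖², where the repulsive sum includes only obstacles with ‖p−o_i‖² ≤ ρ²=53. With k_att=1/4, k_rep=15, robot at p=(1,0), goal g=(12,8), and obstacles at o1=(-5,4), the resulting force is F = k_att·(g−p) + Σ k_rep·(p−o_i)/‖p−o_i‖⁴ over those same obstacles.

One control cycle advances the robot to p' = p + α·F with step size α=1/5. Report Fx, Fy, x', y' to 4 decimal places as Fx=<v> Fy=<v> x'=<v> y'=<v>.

Fx=2.7833 Fy=1.9778 x'=1.5567 y'=0.3956

F_att = 1/4·(g−p) = 1/4·(11,8) = (2.7500,2.0000)
o1: d²=52 ≤ ρ²=53; F_rep = 15·(6,-4)/52² = (0.0333,-0.0222)
F = F_att + ΣF_rep = (2.7833,1.9778)
p' = p + 1/5·F = (1.5567,0.3956)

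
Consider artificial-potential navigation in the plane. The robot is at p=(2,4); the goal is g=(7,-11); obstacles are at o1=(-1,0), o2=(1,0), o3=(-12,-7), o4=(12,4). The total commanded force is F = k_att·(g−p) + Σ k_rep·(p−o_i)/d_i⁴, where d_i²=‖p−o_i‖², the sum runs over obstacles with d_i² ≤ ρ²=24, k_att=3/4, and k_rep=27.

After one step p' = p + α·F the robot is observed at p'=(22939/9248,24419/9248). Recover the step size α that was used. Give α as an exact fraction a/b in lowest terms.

α = 1/8

F_att = 3/4·(g−p) = 3/4·(5,-15) = (3.7500,-11.2500)
o1: d²=25 > ρ²=24 → inactive
o2: d²=17 ≤ ρ²=24; F_rep = 27·(1,4)/17² = (0.0934,0.3737)
o3: d²=317 > ρ²=24 → inactive
o4: d²=100 > ρ²=24 → inactive
F = F_att + ΣF_rep = (3.8434,-10.8763)
Δp = p'−p = (0.4804,-1.3595); α = Δx/Fx = (4443/9248) / (4443/1156) = 1/8
check: Δy/Fy = (-12573/9248) / (-12573/1156) = 1/8 ✓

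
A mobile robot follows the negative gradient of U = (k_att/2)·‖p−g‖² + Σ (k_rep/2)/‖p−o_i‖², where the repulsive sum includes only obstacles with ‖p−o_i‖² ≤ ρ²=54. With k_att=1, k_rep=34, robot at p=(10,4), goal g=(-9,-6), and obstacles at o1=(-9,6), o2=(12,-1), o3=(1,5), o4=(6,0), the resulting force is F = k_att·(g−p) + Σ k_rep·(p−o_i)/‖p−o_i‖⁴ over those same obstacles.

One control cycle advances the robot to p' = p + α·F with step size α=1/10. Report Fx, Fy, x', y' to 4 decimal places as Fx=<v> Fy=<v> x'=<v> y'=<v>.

F_att = 1·(g−p) = 1·(-19,-10) = (-19.0000,-10.0000)
o1: d²=365 > ρ²=54 → inactive
o2: d²=29 ≤ ρ²=54; F_rep = 34·(-2,5)/29² = (-0.0809,0.2021)
o3: d²=82 > ρ²=54 → inactive
o4: d²=32 ≤ ρ²=54; F_rep = 34·(4,4)/32² = (0.1328,0.1328)
F = F_att + ΣF_rep = (-18.9480,-9.6650)
p' = p + 1/10·F = (8.1052,3.0335)

Fx=-18.9480 Fy=-9.6650 x'=8.1052 y'=3.0335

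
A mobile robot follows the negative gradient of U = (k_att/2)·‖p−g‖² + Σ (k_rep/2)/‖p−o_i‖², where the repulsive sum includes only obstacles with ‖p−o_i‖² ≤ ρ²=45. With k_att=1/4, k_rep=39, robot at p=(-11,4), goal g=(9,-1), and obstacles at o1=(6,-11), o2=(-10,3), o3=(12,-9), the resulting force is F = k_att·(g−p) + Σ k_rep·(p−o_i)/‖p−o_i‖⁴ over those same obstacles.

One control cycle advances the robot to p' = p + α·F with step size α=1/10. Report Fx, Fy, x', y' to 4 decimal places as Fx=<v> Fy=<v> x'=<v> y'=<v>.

Fx=-4.7500 Fy=8.5000 x'=-11.4750 y'=4.8500

F_att = 1/4·(g−p) = 1/4·(20,-5) = (5.0000,-1.2500)
o1: d²=514 > ρ²=45 → inactive
o2: d²=2 ≤ ρ²=45; F_rep = 39·(-1,1)/2² = (-9.7500,9.7500)
o3: d²=698 > ρ²=45 → inactive
F = F_att + ΣF_rep = (-4.7500,8.5000)
p' = p + 1/10·F = (-11.4750,4.8500)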